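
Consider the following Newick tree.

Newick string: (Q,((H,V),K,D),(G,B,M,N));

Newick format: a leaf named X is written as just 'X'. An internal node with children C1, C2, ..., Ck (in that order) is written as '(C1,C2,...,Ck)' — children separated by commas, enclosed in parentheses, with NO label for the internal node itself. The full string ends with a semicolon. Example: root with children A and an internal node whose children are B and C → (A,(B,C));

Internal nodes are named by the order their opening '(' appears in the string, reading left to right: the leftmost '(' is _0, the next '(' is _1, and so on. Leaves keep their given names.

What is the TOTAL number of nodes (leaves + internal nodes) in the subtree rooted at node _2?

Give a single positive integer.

Newick: (Q,((H,V),K,D),(G,B,M,N));
Locate _2: it is the '(' at position 4 (the 3rd '(' reading left to right).
Query: subtree rooted at _2
_2: subtree_size = 1 + 2
  H: subtree_size = 1 + 0
  V: subtree_size = 1 + 0
Total subtree size of _2: 3

Answer: 3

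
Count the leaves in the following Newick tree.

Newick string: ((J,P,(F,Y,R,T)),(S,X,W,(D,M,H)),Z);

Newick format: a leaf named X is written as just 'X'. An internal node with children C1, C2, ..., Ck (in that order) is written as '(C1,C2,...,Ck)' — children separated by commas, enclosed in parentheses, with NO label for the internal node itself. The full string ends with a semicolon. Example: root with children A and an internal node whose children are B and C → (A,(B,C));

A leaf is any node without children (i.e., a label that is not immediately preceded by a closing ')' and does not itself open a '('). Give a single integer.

Answer: 13

Derivation:
Newick: ((J,P,(F,Y,R,T)),(S,X,W,(D,M,H)),Z);
Scan left-to-right; a leaf is any maximal label run not followed by '(':
  pos 2: leaf 'J' → count = 1
  pos 4: leaf 'P' → count = 2
  pos 7: leaf 'F' → count = 3
  pos 9: leaf 'Y' → count = 4
  pos 11: leaf 'R' → count = 5
  pos 13: leaf 'T' → count = 6
  pos 18: leaf 'S' → count = 7
  pos 20: leaf 'X' → count = 8
  pos 22: leaf 'W' → count = 9
  pos 25: leaf 'D' → count = 10
  pos 27: leaf 'M' → count = 11
  pos 29: leaf 'H' → count = 12
  pos 33: leaf 'Z' → count = 13
Total leaves: 13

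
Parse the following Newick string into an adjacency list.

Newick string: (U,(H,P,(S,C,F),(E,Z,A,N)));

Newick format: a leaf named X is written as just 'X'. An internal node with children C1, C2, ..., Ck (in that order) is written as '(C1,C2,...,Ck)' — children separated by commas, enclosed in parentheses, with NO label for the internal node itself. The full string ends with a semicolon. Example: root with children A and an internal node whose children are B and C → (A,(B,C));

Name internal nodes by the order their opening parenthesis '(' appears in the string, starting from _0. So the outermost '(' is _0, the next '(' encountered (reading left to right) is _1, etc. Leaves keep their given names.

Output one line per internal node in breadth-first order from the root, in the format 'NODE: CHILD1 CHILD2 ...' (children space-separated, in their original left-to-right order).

Input: (U,(H,P,(S,C,F),(E,Z,A,N)));
Scanning left-to-right, naming '(' by encounter order:
  pos 0: '(' -> open internal node _0 (depth 1)
  pos 3: '(' -> open internal node _1 (depth 2)
  pos 8: '(' -> open internal node _2 (depth 3)
  pos 14: ')' -> close internal node _2 (now at depth 2)
  pos 16: '(' -> open internal node _3 (depth 3)
  pos 24: ')' -> close internal node _3 (now at depth 2)
  pos 25: ')' -> close internal node _1 (now at depth 1)
  pos 26: ')' -> close internal node _0 (now at depth 0)
Total internal nodes: 4
BFS adjacency from root:
  _0: U _1
  _1: H P _2 _3
  _2: S C F
  _3: E Z A N

Answer: _0: U _1
_1: H P _2 _3
_2: S C F
_3: E Z A N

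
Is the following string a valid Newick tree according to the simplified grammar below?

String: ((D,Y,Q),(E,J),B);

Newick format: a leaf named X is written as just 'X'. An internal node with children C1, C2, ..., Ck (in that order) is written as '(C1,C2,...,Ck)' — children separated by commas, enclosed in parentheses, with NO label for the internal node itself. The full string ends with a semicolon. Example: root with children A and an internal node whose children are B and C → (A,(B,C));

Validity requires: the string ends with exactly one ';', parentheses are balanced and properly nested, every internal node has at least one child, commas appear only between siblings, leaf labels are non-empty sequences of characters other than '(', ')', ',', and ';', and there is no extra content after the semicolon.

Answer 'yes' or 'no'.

Answer: yes

Derivation:
Input: ((D,Y,Q),(E,J),B);
Paren balance: 3 '(' vs 3 ')' OK
Ends with single ';': True
Full parse: OK
Valid: True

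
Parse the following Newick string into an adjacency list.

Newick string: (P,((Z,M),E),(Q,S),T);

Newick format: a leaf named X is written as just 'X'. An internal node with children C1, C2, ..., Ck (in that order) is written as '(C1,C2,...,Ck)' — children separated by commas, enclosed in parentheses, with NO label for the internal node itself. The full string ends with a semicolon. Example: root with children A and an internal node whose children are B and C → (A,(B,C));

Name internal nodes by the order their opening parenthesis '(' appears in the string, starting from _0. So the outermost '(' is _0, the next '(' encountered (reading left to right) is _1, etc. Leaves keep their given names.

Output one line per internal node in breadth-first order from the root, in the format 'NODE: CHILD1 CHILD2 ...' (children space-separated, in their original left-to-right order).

Answer: _0: P _1 _3 T
_1: _2 E
_3: Q S
_2: Z M

Derivation:
Input: (P,((Z,M),E),(Q,S),T);
Scanning left-to-right, naming '(' by encounter order:
  pos 0: '(' -> open internal node _0 (depth 1)
  pos 3: '(' -> open internal node _1 (depth 2)
  pos 4: '(' -> open internal node _2 (depth 3)
  pos 8: ')' -> close internal node _2 (now at depth 2)
  pos 11: ')' -> close internal node _1 (now at depth 1)
  pos 13: '(' -> open internal node _3 (depth 2)
  pos 17: ')' -> close internal node _3 (now at depth 1)
  pos 20: ')' -> close internal node _0 (now at depth 0)
Total internal nodes: 4
BFS adjacency from root:
  _0: P _1 _3 T
  _1: _2 E
  _3: Q S
  _2: Z M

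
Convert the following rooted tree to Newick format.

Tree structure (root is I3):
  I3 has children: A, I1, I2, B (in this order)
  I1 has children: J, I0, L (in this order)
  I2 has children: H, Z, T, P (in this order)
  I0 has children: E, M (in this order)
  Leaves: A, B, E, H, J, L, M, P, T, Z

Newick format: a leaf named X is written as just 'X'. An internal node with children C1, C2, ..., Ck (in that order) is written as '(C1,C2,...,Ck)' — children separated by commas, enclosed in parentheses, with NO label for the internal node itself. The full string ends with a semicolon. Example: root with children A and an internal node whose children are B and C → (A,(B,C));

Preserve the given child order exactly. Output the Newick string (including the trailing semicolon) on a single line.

internal I3 with children ['A', 'I1', 'I2', 'B']
  leaf 'A' → 'A'
  internal I1 with children ['J', 'I0', 'L']
    leaf 'J' → 'J'
    internal I0 with children ['E', 'M']
      leaf 'E' → 'E'
      leaf 'M' → 'M'
    → '(E,M)'
    leaf 'L' → 'L'
  → '(J,(E,M),L)'
  internal I2 with children ['H', 'Z', 'T', 'P']
    leaf 'H' → 'H'
    leaf 'Z' → 'Z'
    leaf 'T' → 'T'
    leaf 'P' → 'P'
  → '(H,Z,T,P)'
  leaf 'B' → 'B'
→ '(A,(J,(E,M),L),(H,Z,T,P),B)'
Final: (A,(J,(E,M),L),(H,Z,T,P),B);

Answer: (A,(J,(E,M),L),(H,Z,T,P),B);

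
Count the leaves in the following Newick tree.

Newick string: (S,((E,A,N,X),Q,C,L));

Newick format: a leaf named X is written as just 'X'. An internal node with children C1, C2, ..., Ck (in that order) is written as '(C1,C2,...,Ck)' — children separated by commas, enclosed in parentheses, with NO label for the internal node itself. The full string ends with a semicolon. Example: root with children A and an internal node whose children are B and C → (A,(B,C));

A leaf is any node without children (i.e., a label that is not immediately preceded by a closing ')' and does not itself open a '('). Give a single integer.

Answer: 8

Derivation:
Newick: (S,((E,A,N,X),Q,C,L));
Scan left-to-right; a leaf is any maximal label run not followed by '(':
  pos 1: leaf 'S' → count = 1
  pos 5: leaf 'E' → count = 2
  pos 7: leaf 'A' → count = 3
  pos 9: leaf 'N' → count = 4
  pos 11: leaf 'X' → count = 5
  pos 14: leaf 'Q' → count = 6
  pos 16: leaf 'C' → count = 7
  pos 18: leaf 'L' → count = 8
Total leaves: 8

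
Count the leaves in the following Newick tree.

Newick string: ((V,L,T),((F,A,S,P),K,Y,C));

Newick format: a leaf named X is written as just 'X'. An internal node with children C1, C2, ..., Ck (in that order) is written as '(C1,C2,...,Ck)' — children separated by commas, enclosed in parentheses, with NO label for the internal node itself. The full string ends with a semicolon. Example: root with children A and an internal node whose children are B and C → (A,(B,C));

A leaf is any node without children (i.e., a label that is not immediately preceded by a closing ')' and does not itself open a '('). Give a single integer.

Newick: ((V,L,T),((F,A,S,P),K,Y,C));
Scan left-to-right; a leaf is any maximal label run not followed by '(':
  pos 2: leaf 'V' → count = 1
  pos 4: leaf 'L' → count = 2
  pos 6: leaf 'T' → count = 3
  pos 11: leaf 'F' → count = 4
  pos 13: leaf 'A' → count = 5
  pos 15: leaf 'S' → count = 6
  pos 17: leaf 'P' → count = 7
  pos 20: leaf 'K' → count = 8
  pos 22: leaf 'Y' → count = 9
  pos 24: leaf 'C' → count = 10
Total leaves: 10

Answer: 10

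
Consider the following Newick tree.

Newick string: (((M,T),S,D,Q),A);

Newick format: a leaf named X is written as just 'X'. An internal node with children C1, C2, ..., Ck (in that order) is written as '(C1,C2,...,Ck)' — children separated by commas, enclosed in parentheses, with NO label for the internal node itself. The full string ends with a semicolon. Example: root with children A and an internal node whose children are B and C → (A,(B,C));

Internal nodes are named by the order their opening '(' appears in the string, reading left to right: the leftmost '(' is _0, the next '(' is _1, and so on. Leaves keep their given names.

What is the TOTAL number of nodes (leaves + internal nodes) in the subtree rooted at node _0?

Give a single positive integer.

Newick: (((M,T),S,D,Q),A);
Locate _0: it is the '(' at position 0 (the 1st '(' reading left to right).
Query: subtree rooted at _0
_0: subtree_size = 1 + 8
  _1: subtree_size = 1 + 6
    _2: subtree_size = 1 + 2
      M: subtree_size = 1 + 0
      T: subtree_size = 1 + 0
    S: subtree_size = 1 + 0
    D: subtree_size = 1 + 0
    Q: subtree_size = 1 + 0
  A: subtree_size = 1 + 0
Total subtree size of _0: 9

Answer: 9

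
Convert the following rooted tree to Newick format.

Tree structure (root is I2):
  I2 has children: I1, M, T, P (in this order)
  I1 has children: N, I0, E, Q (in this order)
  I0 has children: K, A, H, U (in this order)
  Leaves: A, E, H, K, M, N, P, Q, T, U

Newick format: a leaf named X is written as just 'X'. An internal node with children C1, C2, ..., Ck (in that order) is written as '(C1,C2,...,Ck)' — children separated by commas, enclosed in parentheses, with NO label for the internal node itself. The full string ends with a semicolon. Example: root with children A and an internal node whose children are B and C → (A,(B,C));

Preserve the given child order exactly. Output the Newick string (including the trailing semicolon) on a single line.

internal I2 with children ['I1', 'M', 'T', 'P']
  internal I1 with children ['N', 'I0', 'E', 'Q']
    leaf 'N' → 'N'
    internal I0 with children ['K', 'A', 'H', 'U']
      leaf 'K' → 'K'
      leaf 'A' → 'A'
      leaf 'H' → 'H'
      leaf 'U' → 'U'
    → '(K,A,H,U)'
    leaf 'E' → 'E'
    leaf 'Q' → 'Q'
  → '(N,(K,A,H,U),E,Q)'
  leaf 'M' → 'M'
  leaf 'T' → 'T'
  leaf 'P' → 'P'
→ '((N,(K,A,H,U),E,Q),M,T,P)'
Final: ((N,(K,A,H,U),E,Q),M,T,P);

Answer: ((N,(K,A,H,U),E,Q),M,T,P);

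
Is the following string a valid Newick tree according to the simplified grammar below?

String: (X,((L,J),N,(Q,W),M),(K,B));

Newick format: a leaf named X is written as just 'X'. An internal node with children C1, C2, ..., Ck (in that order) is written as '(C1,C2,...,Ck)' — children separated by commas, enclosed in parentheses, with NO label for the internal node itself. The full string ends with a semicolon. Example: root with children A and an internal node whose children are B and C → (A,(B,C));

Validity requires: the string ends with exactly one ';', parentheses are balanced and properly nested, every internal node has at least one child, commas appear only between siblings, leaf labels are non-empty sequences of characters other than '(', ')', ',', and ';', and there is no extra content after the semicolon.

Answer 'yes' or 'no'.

Input: (X,((L,J),N,(Q,W),M),(K,B));
Paren balance: 5 '(' vs 5 ')' OK
Ends with single ';': True
Full parse: OK
Valid: True

Answer: yes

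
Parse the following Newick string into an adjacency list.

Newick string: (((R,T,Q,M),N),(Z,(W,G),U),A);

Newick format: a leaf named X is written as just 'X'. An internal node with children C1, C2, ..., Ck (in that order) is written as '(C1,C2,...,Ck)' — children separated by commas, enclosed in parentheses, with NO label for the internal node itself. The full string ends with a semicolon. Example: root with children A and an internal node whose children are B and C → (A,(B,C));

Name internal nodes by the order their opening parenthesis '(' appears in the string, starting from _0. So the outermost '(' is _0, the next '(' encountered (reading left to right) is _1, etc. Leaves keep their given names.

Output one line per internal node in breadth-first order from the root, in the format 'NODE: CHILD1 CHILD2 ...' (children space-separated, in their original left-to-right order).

Answer: _0: _1 _3 A
_1: _2 N
_3: Z _4 U
_2: R T Q M
_4: W G

Derivation:
Input: (((R,T,Q,M),N),(Z,(W,G),U),A);
Scanning left-to-right, naming '(' by encounter order:
  pos 0: '(' -> open internal node _0 (depth 1)
  pos 1: '(' -> open internal node _1 (depth 2)
  pos 2: '(' -> open internal node _2 (depth 3)
  pos 10: ')' -> close internal node _2 (now at depth 2)
  pos 13: ')' -> close internal node _1 (now at depth 1)
  pos 15: '(' -> open internal node _3 (depth 2)
  pos 18: '(' -> open internal node _4 (depth 3)
  pos 22: ')' -> close internal node _4 (now at depth 2)
  pos 25: ')' -> close internal node _3 (now at depth 1)
  pos 28: ')' -> close internal node _0 (now at depth 0)
Total internal nodes: 5
BFS adjacency from root:
  _0: _1 _3 A
  _1: _2 N
  _3: Z _4 U
  _2: R T Q M
  _4: W G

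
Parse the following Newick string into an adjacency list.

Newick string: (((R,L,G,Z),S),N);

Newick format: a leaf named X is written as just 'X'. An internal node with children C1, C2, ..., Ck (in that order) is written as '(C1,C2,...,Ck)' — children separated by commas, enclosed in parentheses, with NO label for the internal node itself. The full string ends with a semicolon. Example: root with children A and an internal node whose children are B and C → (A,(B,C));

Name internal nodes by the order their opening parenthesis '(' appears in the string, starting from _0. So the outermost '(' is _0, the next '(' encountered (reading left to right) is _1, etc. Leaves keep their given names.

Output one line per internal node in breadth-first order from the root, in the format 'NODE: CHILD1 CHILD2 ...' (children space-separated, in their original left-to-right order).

Answer: _0: _1 N
_1: _2 S
_2: R L G Z

Derivation:
Input: (((R,L,G,Z),S),N);
Scanning left-to-right, naming '(' by encounter order:
  pos 0: '(' -> open internal node _0 (depth 1)
  pos 1: '(' -> open internal node _1 (depth 2)
  pos 2: '(' -> open internal node _2 (depth 3)
  pos 10: ')' -> close internal node _2 (now at depth 2)
  pos 13: ')' -> close internal node _1 (now at depth 1)
  pos 16: ')' -> close internal node _0 (now at depth 0)
Total internal nodes: 3
BFS adjacency from root:
  _0: _1 N
  _1: _2 S
  _2: R L G Z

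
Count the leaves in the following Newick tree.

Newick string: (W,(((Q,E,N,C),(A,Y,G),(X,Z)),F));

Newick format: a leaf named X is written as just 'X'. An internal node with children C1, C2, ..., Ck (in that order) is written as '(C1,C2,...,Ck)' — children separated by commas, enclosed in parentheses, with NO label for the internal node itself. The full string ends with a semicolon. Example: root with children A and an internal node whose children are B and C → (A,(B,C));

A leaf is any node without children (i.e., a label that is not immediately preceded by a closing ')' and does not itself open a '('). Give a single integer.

Answer: 11

Derivation:
Newick: (W,(((Q,E,N,C),(A,Y,G),(X,Z)),F));
Scan left-to-right; a leaf is any maximal label run not followed by '(':
  pos 1: leaf 'W' → count = 1
  pos 6: leaf 'Q' → count = 2
  pos 8: leaf 'E' → count = 3
  pos 10: leaf 'N' → count = 4
  pos 12: leaf 'C' → count = 5
  pos 16: leaf 'A' → count = 6
  pos 18: leaf 'Y' → count = 7
  pos 20: leaf 'G' → count = 8
  pos 24: leaf 'X' → count = 9
  pos 26: leaf 'Z' → count = 10
  pos 30: leaf 'F' → count = 11
Total leaves: 11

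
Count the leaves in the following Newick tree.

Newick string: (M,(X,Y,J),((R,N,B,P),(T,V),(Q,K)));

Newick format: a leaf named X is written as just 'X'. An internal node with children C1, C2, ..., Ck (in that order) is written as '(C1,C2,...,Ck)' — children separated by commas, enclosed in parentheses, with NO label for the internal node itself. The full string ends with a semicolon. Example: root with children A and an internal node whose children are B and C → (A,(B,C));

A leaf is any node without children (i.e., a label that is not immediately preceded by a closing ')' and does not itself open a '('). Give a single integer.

Answer: 12

Derivation:
Newick: (M,(X,Y,J),((R,N,B,P),(T,V),(Q,K)));
Scan left-to-right; a leaf is any maximal label run not followed by '(':
  pos 1: leaf 'M' → count = 1
  pos 4: leaf 'X' → count = 2
  pos 6: leaf 'Y' → count = 3
  pos 8: leaf 'J' → count = 4
  pos 13: leaf 'R' → count = 5
  pos 15: leaf 'N' → count = 6
  pos 17: leaf 'B' → count = 7
  pos 19: leaf 'P' → count = 8
  pos 23: leaf 'T' → count = 9
  pos 25: leaf 'V' → count = 10
  pos 29: leaf 'Q' → count = 11
  pos 31: leaf 'K' → count = 12
Total leaves: 12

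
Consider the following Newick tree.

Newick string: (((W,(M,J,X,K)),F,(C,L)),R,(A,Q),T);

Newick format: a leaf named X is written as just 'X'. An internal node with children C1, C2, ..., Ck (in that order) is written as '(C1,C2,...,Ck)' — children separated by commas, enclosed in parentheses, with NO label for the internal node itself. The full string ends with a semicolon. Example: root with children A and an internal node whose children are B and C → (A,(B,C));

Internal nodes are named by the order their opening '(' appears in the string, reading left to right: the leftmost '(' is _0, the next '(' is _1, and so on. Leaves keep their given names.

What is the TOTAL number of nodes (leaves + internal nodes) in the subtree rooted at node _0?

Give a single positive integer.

Newick: (((W,(M,J,X,K)),F,(C,L)),R,(A,Q),T);
Locate _0: it is the '(' at position 0 (the 1st '(' reading left to right).
Query: subtree rooted at _0
_0: subtree_size = 1 + 17
  _1: subtree_size = 1 + 11
    _2: subtree_size = 1 + 6
      W: subtree_size = 1 + 0
      _3: subtree_size = 1 + 4
        M: subtree_size = 1 + 0
        J: subtree_size = 1 + 0
        X: subtree_size = 1 + 0
        K: subtree_size = 1 + 0
    F: subtree_size = 1 + 0
    _4: subtree_size = 1 + 2
      C: subtree_size = 1 + 0
      L: subtree_size = 1 + 0
  R: subtree_size = 1 + 0
  _5: subtree_size = 1 + 2
    A: subtree_size = 1 + 0
    Q: subtree_size = 1 + 0
  T: subtree_size = 1 + 0
Total subtree size of _0: 18

Answer: 18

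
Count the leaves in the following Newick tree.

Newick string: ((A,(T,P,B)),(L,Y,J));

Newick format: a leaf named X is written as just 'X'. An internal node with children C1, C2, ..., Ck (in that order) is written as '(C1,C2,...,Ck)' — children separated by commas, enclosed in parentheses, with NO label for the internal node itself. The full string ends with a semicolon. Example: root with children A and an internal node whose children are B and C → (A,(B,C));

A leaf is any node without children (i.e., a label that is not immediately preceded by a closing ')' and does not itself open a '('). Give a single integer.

Answer: 7

Derivation:
Newick: ((A,(T,P,B)),(L,Y,J));
Scan left-to-right; a leaf is any maximal label run not followed by '(':
  pos 2: leaf 'A' → count = 1
  pos 5: leaf 'T' → count = 2
  pos 7: leaf 'P' → count = 3
  pos 9: leaf 'B' → count = 4
  pos 14: leaf 'L' → count = 5
  pos 16: leaf 'Y' → count = 6
  pos 18: leaf 'J' → count = 7
Total leaves: 7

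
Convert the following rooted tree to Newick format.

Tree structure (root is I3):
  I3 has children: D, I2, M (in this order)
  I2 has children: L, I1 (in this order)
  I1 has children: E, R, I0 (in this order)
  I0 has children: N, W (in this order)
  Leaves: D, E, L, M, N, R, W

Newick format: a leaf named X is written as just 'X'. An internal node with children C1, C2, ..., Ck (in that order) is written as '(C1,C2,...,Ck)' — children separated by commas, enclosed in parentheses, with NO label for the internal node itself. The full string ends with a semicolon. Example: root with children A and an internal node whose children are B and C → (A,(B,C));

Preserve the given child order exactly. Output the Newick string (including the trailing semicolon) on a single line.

internal I3 with children ['D', 'I2', 'M']
  leaf 'D' → 'D'
  internal I2 with children ['L', 'I1']
    leaf 'L' → 'L'
    internal I1 with children ['E', 'R', 'I0']
      leaf 'E' → 'E'
      leaf 'R' → 'R'
      internal I0 with children ['N', 'W']
        leaf 'N' → 'N'
        leaf 'W' → 'W'
      → '(N,W)'
    → '(E,R,(N,W))'
  → '(L,(E,R,(N,W)))'
  leaf 'M' → 'M'
→ '(D,(L,(E,R,(N,W))),M)'
Final: (D,(L,(E,R,(N,W))),M);

Answer: (D,(L,(E,R,(N,W))),M);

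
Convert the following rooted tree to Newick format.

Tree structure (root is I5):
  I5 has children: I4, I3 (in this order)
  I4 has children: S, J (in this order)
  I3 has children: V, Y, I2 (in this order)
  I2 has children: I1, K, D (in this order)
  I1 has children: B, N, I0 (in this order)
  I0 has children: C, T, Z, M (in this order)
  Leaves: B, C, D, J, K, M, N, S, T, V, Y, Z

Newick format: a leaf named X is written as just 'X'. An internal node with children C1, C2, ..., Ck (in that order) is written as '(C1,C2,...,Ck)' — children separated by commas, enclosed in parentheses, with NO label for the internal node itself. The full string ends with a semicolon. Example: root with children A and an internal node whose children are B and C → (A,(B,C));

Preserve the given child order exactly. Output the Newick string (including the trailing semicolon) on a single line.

Answer: ((S,J),(V,Y,((B,N,(C,T,Z,M)),K,D)));

Derivation:
internal I5 with children ['I4', 'I3']
  internal I4 with children ['S', 'J']
    leaf 'S' → 'S'
    leaf 'J' → 'J'
  → '(S,J)'
  internal I3 with children ['V', 'Y', 'I2']
    leaf 'V' → 'V'
    leaf 'Y' → 'Y'
    internal I2 with children ['I1', 'K', 'D']
      internal I1 with children ['B', 'N', 'I0']
        leaf 'B' → 'B'
        leaf 'N' → 'N'
        internal I0 with children ['C', 'T', 'Z', 'M']
          leaf 'C' → 'C'
          leaf 'T' → 'T'
          leaf 'Z' → 'Z'
          leaf 'M' → 'M'
        → '(C,T,Z,M)'
      → '(B,N,(C,T,Z,M))'
      leaf 'K' → 'K'
      leaf 'D' → 'D'
    → '((B,N,(C,T,Z,M)),K,D)'
  → '(V,Y,((B,N,(C,T,Z,M)),K,D))'
→ '((S,J),(V,Y,((B,N,(C,T,Z,M)),K,D)))'
Final: ((S,J),(V,Y,((B,N,(C,T,Z,M)),K,D)));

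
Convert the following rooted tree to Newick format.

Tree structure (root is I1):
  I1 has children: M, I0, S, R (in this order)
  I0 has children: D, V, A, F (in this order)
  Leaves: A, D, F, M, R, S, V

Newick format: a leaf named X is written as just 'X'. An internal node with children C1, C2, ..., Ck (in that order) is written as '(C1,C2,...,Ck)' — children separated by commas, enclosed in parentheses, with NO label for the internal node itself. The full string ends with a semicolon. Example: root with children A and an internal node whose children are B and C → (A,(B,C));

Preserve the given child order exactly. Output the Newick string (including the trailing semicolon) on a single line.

internal I1 with children ['M', 'I0', 'S', 'R']
  leaf 'M' → 'M'
  internal I0 with children ['D', 'V', 'A', 'F']
    leaf 'D' → 'D'
    leaf 'V' → 'V'
    leaf 'A' → 'A'
    leaf 'F' → 'F'
  → '(D,V,A,F)'
  leaf 'S' → 'S'
  leaf 'R' → 'R'
→ '(M,(D,V,A,F),S,R)'
Final: (M,(D,V,A,F),S,R);

Answer: (M,(D,V,A,F),S,R);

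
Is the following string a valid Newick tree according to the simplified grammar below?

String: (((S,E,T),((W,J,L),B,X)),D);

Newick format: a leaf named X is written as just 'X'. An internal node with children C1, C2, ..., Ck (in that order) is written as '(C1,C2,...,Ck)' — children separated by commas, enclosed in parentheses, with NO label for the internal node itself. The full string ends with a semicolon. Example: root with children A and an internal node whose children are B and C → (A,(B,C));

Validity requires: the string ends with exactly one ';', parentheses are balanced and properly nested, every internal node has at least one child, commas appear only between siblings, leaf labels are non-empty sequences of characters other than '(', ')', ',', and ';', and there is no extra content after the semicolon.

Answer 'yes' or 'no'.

Answer: yes

Derivation:
Input: (((S,E,T),((W,J,L),B,X)),D);
Paren balance: 5 '(' vs 5 ')' OK
Ends with single ';': True
Full parse: OK
Valid: True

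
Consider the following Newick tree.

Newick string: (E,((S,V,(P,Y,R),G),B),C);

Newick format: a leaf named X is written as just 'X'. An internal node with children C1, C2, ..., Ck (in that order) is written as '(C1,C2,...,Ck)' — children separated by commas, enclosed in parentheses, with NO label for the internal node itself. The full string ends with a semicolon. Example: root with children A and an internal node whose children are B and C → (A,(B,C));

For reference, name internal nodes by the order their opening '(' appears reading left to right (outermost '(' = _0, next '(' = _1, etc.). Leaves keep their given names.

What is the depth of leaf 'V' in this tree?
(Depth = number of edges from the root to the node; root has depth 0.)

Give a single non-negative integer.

Answer: 3

Derivation:
Newick: (E,((S,V,(P,Y,R),G),B),C);
Naming internals by '(' encounter order: outermost '(' = _0, next = _1, ...
Query node: V
Path from root: _0 -> _1 -> _2 -> V
Depth of V: 3 (number of edges from root)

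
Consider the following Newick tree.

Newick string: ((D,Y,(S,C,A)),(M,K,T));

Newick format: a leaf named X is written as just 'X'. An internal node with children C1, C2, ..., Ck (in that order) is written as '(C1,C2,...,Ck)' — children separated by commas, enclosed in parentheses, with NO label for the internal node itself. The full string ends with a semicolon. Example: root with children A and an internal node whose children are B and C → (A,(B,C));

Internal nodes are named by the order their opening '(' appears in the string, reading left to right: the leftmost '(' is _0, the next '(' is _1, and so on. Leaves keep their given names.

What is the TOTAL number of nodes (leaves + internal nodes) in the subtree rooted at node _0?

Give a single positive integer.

Newick: ((D,Y,(S,C,A)),(M,K,T));
Locate _0: it is the '(' at position 0 (the 1st '(' reading left to right).
Query: subtree rooted at _0
_0: subtree_size = 1 + 11
  _1: subtree_size = 1 + 6
    D: subtree_size = 1 + 0
    Y: subtree_size = 1 + 0
    _2: subtree_size = 1 + 3
      S: subtree_size = 1 + 0
      C: subtree_size = 1 + 0
      A: subtree_size = 1 + 0
  _3: subtree_size = 1 + 3
    M: subtree_size = 1 + 0
    K: subtree_size = 1 + 0
    T: subtree_size = 1 + 0
Total subtree size of _0: 12

Answer: 12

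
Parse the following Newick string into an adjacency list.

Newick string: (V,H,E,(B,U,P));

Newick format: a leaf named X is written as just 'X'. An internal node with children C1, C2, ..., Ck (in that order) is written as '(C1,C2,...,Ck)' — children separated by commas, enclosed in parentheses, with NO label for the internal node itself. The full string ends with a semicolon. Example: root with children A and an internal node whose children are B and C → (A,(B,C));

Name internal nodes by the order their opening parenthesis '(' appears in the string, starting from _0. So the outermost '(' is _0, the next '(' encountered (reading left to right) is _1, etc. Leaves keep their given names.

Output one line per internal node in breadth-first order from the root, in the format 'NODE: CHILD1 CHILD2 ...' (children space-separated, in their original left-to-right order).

Input: (V,H,E,(B,U,P));
Scanning left-to-right, naming '(' by encounter order:
  pos 0: '(' -> open internal node _0 (depth 1)
  pos 7: '(' -> open internal node _1 (depth 2)
  pos 13: ')' -> close internal node _1 (now at depth 1)
  pos 14: ')' -> close internal node _0 (now at depth 0)
Total internal nodes: 2
BFS adjacency from root:
  _0: V H E _1
  _1: B U P

Answer: _0: V H E _1
_1: B U P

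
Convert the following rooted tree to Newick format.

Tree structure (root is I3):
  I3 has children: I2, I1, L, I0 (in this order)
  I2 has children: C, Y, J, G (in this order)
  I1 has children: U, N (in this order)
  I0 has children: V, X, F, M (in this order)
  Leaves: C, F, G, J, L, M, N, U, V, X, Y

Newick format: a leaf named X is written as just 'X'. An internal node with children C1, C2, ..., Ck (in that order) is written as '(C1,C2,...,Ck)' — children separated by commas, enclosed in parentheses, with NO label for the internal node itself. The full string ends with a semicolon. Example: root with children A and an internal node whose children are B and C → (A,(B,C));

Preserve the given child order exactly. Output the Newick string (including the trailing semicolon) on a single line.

internal I3 with children ['I2', 'I1', 'L', 'I0']
  internal I2 with children ['C', 'Y', 'J', 'G']
    leaf 'C' → 'C'
    leaf 'Y' → 'Y'
    leaf 'J' → 'J'
    leaf 'G' → 'G'
  → '(C,Y,J,G)'
  internal I1 with children ['U', 'N']
    leaf 'U' → 'U'
    leaf 'N' → 'N'
  → '(U,N)'
  leaf 'L' → 'L'
  internal I0 with children ['V', 'X', 'F', 'M']
    leaf 'V' → 'V'
    leaf 'X' → 'X'
    leaf 'F' → 'F'
    leaf 'M' → 'M'
  → '(V,X,F,M)'
→ '((C,Y,J,G),(U,N),L,(V,X,F,M))'
Final: ((C,Y,J,G),(U,N),L,(V,X,F,M));

Answer: ((C,Y,J,G),(U,N),L,(V,X,F,M));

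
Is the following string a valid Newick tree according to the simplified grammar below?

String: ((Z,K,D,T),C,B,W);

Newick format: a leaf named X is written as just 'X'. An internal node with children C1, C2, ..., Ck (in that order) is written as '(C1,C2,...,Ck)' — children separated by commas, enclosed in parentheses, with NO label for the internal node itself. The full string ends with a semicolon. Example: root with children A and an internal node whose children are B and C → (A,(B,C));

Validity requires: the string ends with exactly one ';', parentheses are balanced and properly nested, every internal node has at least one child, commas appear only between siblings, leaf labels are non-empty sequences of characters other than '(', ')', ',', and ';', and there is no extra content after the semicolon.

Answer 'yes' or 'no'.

Input: ((Z,K,D,T),C,B,W);
Paren balance: 2 '(' vs 2 ')' OK
Ends with single ';': True
Full parse: OK
Valid: True

Answer: yes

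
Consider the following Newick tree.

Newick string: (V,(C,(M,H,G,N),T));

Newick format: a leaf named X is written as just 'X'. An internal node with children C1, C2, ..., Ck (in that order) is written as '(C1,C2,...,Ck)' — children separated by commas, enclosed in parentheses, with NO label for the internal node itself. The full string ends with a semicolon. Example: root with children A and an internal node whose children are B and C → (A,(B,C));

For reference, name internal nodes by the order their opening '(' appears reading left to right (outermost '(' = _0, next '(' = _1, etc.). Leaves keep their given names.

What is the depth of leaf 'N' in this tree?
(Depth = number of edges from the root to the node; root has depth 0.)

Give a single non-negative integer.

Newick: (V,(C,(M,H,G,N),T));
Naming internals by '(' encounter order: outermost '(' = _0, next = _1, ...
Query node: N
Path from root: _0 -> _1 -> _2 -> N
Depth of N: 3 (number of edges from root)

Answer: 3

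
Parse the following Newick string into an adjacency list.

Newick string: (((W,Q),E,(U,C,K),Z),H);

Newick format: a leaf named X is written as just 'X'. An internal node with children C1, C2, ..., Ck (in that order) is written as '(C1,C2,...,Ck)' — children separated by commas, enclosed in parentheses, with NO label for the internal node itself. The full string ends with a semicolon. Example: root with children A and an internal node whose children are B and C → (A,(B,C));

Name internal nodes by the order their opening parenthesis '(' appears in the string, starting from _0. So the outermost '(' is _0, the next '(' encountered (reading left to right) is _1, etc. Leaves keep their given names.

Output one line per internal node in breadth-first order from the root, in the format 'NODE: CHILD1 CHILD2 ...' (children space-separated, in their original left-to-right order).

Answer: _0: _1 H
_1: _2 E _3 Z
_2: W Q
_3: U C K

Derivation:
Input: (((W,Q),E,(U,C,K),Z),H);
Scanning left-to-right, naming '(' by encounter order:
  pos 0: '(' -> open internal node _0 (depth 1)
  pos 1: '(' -> open internal node _1 (depth 2)
  pos 2: '(' -> open internal node _2 (depth 3)
  pos 6: ')' -> close internal node _2 (now at depth 2)
  pos 10: '(' -> open internal node _3 (depth 3)
  pos 16: ')' -> close internal node _3 (now at depth 2)
  pos 19: ')' -> close internal node _1 (now at depth 1)
  pos 22: ')' -> close internal node _0 (now at depth 0)
Total internal nodes: 4
BFS adjacency from root:
  _0: _1 H
  _1: _2 E _3 Z
  _2: W Q
  _3: U C K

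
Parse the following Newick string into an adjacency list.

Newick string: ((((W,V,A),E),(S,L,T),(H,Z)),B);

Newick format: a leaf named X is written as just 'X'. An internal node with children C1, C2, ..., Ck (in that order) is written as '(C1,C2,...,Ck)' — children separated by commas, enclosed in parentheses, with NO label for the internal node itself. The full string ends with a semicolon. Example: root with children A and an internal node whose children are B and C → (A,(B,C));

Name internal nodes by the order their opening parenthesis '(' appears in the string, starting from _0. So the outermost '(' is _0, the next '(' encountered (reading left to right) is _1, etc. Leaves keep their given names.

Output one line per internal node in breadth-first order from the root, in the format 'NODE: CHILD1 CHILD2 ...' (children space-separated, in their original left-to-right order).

Input: ((((W,V,A),E),(S,L,T),(H,Z)),B);
Scanning left-to-right, naming '(' by encounter order:
  pos 0: '(' -> open internal node _0 (depth 1)
  pos 1: '(' -> open internal node _1 (depth 2)
  pos 2: '(' -> open internal node _2 (depth 3)
  pos 3: '(' -> open internal node _3 (depth 4)
  pos 9: ')' -> close internal node _3 (now at depth 3)
  pos 12: ')' -> close internal node _2 (now at depth 2)
  pos 14: '(' -> open internal node _4 (depth 3)
  pos 20: ')' -> close internal node _4 (now at depth 2)
  pos 22: '(' -> open internal node _5 (depth 3)
  pos 26: ')' -> close internal node _5 (now at depth 2)
  pos 27: ')' -> close internal node _1 (now at depth 1)
  pos 30: ')' -> close internal node _0 (now at depth 0)
Total internal nodes: 6
BFS adjacency from root:
  _0: _1 B
  _1: _2 _4 _5
  _2: _3 E
  _4: S L T
  _5: H Z
  _3: W V A

Answer: _0: _1 B
_1: _2 _4 _5
_2: _3 E
_4: S L T
_5: H Z
_3: W V A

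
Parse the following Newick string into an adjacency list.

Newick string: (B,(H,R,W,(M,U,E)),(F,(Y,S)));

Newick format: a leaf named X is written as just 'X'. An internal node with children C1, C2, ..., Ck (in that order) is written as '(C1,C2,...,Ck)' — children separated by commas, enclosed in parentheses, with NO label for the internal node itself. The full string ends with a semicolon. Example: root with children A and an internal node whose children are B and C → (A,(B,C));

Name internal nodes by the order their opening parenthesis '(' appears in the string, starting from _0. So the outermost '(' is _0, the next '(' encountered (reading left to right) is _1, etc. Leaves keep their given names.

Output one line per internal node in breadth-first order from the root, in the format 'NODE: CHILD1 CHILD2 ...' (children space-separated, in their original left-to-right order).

Answer: _0: B _1 _3
_1: H R W _2
_3: F _4
_2: M U E
_4: Y S

Derivation:
Input: (B,(H,R,W,(M,U,E)),(F,(Y,S)));
Scanning left-to-right, naming '(' by encounter order:
  pos 0: '(' -> open internal node _0 (depth 1)
  pos 3: '(' -> open internal node _1 (depth 2)
  pos 10: '(' -> open internal node _2 (depth 3)
  pos 16: ')' -> close internal node _2 (now at depth 2)
  pos 17: ')' -> close internal node _1 (now at depth 1)
  pos 19: '(' -> open internal node _3 (depth 2)
  pos 22: '(' -> open internal node _4 (depth 3)
  pos 26: ')' -> close internal node _4 (now at depth 2)
  pos 27: ')' -> close internal node _3 (now at depth 1)
  pos 28: ')' -> close internal node _0 (now at depth 0)
Total internal nodes: 5
BFS adjacency from root:
  _0: B _1 _3
  _1: H R W _2
  _3: F _4
  _2: M U E
  _4: Y S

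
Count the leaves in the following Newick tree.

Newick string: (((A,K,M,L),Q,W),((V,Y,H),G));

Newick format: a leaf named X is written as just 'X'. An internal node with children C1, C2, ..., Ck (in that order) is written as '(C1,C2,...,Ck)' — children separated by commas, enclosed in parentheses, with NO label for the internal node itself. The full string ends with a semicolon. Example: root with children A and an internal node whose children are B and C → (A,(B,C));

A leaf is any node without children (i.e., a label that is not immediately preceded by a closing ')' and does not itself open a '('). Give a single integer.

Newick: (((A,K,M,L),Q,W),((V,Y,H),G));
Scan left-to-right; a leaf is any maximal label run not followed by '(':
  pos 3: leaf 'A' → count = 1
  pos 5: leaf 'K' → count = 2
  pos 7: leaf 'M' → count = 3
  pos 9: leaf 'L' → count = 4
  pos 12: leaf 'Q' → count = 5
  pos 14: leaf 'W' → count = 6
  pos 19: leaf 'V' → count = 7
  pos 21: leaf 'Y' → count = 8
  pos 23: leaf 'H' → count = 9
  pos 26: leaf 'G' → count = 10
Total leaves: 10

Answer: 10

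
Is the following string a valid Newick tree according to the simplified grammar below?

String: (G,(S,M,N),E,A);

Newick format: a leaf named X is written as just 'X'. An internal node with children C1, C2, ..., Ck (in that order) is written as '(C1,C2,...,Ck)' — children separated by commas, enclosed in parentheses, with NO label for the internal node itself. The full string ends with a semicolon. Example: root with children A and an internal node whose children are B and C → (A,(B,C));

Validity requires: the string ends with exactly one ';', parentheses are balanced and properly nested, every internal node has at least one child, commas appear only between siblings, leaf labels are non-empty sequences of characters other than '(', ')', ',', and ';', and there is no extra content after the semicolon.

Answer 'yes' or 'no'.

Answer: yes

Derivation:
Input: (G,(S,M,N),E,A);
Paren balance: 2 '(' vs 2 ')' OK
Ends with single ';': True
Full parse: OK
Valid: True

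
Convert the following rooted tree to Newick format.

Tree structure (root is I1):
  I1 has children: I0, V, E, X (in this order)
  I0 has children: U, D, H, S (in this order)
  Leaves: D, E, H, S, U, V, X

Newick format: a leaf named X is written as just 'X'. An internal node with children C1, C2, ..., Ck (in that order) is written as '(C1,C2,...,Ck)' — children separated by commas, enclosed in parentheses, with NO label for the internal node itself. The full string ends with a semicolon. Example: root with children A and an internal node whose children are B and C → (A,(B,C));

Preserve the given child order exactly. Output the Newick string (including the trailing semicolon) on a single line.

internal I1 with children ['I0', 'V', 'E', 'X']
  internal I0 with children ['U', 'D', 'H', 'S']
    leaf 'U' → 'U'
    leaf 'D' → 'D'
    leaf 'H' → 'H'
    leaf 'S' → 'S'
  → '(U,D,H,S)'
  leaf 'V' → 'V'
  leaf 'E' → 'E'
  leaf 'X' → 'X'
→ '((U,D,H,S),V,E,X)'
Final: ((U,D,H,S),V,E,X);

Answer: ((U,D,H,S),V,E,X);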